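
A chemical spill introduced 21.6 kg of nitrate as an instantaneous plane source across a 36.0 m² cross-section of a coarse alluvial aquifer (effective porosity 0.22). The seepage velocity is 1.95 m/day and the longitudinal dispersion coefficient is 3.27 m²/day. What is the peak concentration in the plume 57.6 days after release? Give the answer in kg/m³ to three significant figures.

0.0561 kg/m³

The peak of an instantaneous 1D plume sits at x = vt; there the Gaussian factor is 1 and C_max = M/(n_e·A·√(4πDt)), where n_e·A is the pore area the mass is dissolved in.
√(4πDt) = √(4π × 3.27 × 57.6) = 48.65 m, so C_max = 21.6/(0.22 × 36.0 × 48.65) = 0.0561 kg/m³.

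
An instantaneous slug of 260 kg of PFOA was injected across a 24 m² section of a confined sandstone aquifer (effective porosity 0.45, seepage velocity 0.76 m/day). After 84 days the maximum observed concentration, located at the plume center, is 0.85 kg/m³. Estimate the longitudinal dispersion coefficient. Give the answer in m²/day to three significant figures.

0.760 m²/day

At the plume center C_max = M/(n_e·A·√(4πDt)), so D = M²/(4πt·(n_e·A·C_max)²).
n_e·A·C_max = 0.45 × 24 × 0.85 = 9.180 kg/m.
D = 260²/(4π × 84 × 9.180²) = 0.760 m²/day.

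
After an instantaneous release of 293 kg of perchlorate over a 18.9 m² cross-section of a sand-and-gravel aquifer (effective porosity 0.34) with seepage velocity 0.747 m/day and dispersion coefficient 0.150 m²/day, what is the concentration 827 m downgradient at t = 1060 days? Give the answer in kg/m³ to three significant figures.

0.146 kg/m³

For an instantaneous plane source, C(x,t) = M/(n_e·A·√(4πDt)) · exp(−(x−vt)²/(4Dt)), with n_e·A the pore (flow) area.
Plume center vt = 0.747 × 1060 = 791.82 m, so the well at 827 m is 35.18 m downgradient of the peak.
√(4πDt) = 44.70 m, giving peak height M/(n_e·A·√(4πDt)) = 293/(0.34 × 18.9 × 44.70) = 1.020 kg/m³.
(x−vt)²/(4Dt) = (35.18)²/(4 × 0.150 × 1060) = 1.946; exp(−1.946) = 0.1428.
C = 1.020 × 0.1428 = 0.146 kg/m³.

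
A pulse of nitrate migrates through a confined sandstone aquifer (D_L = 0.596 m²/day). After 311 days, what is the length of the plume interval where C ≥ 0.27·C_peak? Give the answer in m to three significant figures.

The plume is Gaussian with σ = √(2Dt) = √(2 × 0.596 × 311) = 19.25 m.
C/C_peak = exp(−Δx²/(2σ²)) = 0.27 ⇒ Δx = σ·√(−2 ln 0.27) = 19.25 × 1.618 = 31.15 m.
Width = 2Δx = 62.3 m.

62.3 m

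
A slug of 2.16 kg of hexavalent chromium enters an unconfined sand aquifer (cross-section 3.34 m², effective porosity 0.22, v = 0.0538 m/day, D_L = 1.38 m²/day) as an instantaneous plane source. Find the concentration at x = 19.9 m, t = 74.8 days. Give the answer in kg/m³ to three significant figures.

0.0443 kg/m³

For an instantaneous plane source, C(x,t) = M/(n_e·A·√(4πDt)) · exp(−(x−vt)²/(4Dt)), with n_e·A the pore (flow) area.
Plume center vt = 0.0538 × 74.8 = 4.02424 m, so the well at 19.9 m is 15.87576 m downgradient of the peak.
√(4πDt) = 36.02 m, giving peak height M/(n_e·A·√(4πDt)) = 2.16/(0.22 × 3.34 × 36.02) = 0.08161 kg/m³.
(x−vt)²/(4Dt) = (15.87576)²/(4 × 1.38 × 74.8) = 0.6104; exp(−0.6104) = 0.5431.
C = 0.08161 × 0.5431 = 0.0443 kg/m³.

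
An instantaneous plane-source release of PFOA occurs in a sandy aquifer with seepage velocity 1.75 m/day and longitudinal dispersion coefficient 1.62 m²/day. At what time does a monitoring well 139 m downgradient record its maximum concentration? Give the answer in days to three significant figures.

For the 1D instantaneous-source solution, setting ∂C/∂t = 0 at fixed x gives v²t² + 2Dt − x² = 0, so t = (√(D² + v²x²) − D)/v².
√(D² + v²x²) = √(1.62² + 1.75² × 139²) = 243.3; v² = 3.0625.
t = (243.3 − 1.62)/3.0625 = 78.9 days (vs. the pure-advection estimate x/v = 79.4 d).

78.9 days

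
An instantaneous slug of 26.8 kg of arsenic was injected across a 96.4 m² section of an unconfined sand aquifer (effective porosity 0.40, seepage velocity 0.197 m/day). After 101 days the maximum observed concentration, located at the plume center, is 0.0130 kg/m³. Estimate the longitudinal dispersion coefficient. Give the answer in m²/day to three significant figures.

2.25 m²/day

At the plume center C_max = M/(n_e·A·√(4πDt)), so D = M²/(4πt·(n_e·A·C_max)²).
n_e·A·C_max = 0.40 × 96.4 × 0.0130 = 0.5013 kg/m.
D = 26.8²/(4π × 101 × 0.5013²) = 2.25 m²/day.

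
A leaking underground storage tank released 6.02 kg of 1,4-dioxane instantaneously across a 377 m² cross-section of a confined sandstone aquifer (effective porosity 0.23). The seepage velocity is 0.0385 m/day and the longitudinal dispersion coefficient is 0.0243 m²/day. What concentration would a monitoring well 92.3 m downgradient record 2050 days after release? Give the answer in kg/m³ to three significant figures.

0.00113 kg/m³

For an instantaneous plane source, C(x,t) = M/(n_e·A·√(4πDt)) · exp(−(x−vt)²/(4Dt)), with n_e·A the pore (flow) area.
Plume center vt = 0.0385 × 2050 = 78.925 m, so the well at 92.3 m is 13.375 m downgradient of the peak.
√(4πDt) = 25.02 m, giving peak height M/(n_e·A·√(4πDt)) = 6.02/(0.23 × 377 × 25.02) = 0.002775 kg/m³.
(x−vt)²/(4Dt) = (13.375)²/(4 × 0.0243 × 2050) = 0.8978; exp(−0.8978) = 0.4075.
C = 0.002775 × 0.4075 = 0.00113 kg/m³.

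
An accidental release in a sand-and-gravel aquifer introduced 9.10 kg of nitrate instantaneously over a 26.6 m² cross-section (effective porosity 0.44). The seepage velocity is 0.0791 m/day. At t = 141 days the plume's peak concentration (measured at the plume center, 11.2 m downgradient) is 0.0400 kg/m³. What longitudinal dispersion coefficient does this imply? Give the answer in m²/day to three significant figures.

0.213 m²/day

At the plume center C_max = M/(n_e·A·√(4πDt)), so D = M²/(4πt·(n_e·A·C_max)²).
n_e·A·C_max = 0.44 × 26.6 × 0.0400 = 0.4682 kg/m.
D = 9.10²/(4π × 141 × 0.4682²) = 0.213 m²/day.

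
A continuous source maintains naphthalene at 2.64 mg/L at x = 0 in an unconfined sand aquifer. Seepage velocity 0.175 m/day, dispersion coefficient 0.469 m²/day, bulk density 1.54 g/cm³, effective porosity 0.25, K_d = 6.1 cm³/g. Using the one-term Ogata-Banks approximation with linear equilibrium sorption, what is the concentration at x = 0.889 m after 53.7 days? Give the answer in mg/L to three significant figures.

Retardation factor R = 1 + ρ_b·K_d/n = 1 + 1.54 × 6.1/0.25 = 38.58.
Sorption retards both mechanisms: v_R = v/R = 0.004536 m/day, D_R = D/R = 0.01216 m²/day.
v_R·t = 0.004536 × 53.7 = 0.2435832 m; 2√(D_R t) = 1.616 m; argument = (0.889 − 0.2435832)/1.616 = 0.3994.
C = C₀ × ½·erfc(0.3994) = 2.64 × 0.2861 = 0.755 mg/L.

0.755 mg/L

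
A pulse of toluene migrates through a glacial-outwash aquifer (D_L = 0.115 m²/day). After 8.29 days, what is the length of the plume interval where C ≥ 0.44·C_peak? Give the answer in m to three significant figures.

The plume is Gaussian with σ = √(2Dt) = √(2 × 0.115 × 8.29) = 1.381 m.
C/C_peak = exp(−Δx²/(2σ²)) = 0.44 ⇒ Δx = σ·√(−2 ln 0.44) = 1.381 × 1.281 = 1.769 m.
Width = 2Δx = 3.54 m.

3.54 m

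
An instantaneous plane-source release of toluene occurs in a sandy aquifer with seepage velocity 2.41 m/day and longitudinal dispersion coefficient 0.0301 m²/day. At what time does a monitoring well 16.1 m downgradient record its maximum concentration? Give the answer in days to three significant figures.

6.68 days

For the 1D instantaneous-source solution, setting ∂C/∂t = 0 at fixed x gives v²t² + 2Dt − x² = 0, so t = (√(D² + v²x²) − D)/v².
√(D² + v²x²) = √(0.0301² + 2.41² × 16.1²) = 38.80; v² = 5.8081.
t = (38.80 − 0.0301)/5.8081 = 6.68 days (vs. the pure-advection estimate x/v = 6.68 d).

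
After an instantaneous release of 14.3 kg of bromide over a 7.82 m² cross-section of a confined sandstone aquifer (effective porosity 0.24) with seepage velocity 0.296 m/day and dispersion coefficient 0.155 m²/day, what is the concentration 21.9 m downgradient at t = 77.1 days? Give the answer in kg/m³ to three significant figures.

For an instantaneous plane source, C(x,t) = M/(n_e·A·√(4πDt)) · exp(−(x−vt)²/(4Dt)), with n_e·A the pore (flow) area.
Plume center vt = 0.296 × 77.1 = 22.8216 m, so the well at 21.9 m is 0.9216 m upgradient of the peak.
√(4πDt) = 12.25 m, giving peak height M/(n_e·A·√(4πDt)) = 14.3/(0.24 × 7.82 × 12.25) = 0.6220 kg/m³.
(x−vt)²/(4Dt) = (-0.9216)²/(4 × 0.155 × 77.1) = 0.01777; exp(−0.01777) = 0.9824.
C = 0.6220 × 0.9824 = 0.611 kg/m³.

0.611 kg/m³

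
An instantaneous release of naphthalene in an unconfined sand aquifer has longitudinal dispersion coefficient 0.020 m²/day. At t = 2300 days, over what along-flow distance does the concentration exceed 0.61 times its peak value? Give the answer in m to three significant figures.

The plume is Gaussian with σ = √(2Dt) = √(2 × 0.020 × 2300) = 9.592 m.
C/C_peak = exp(−Δx²/(2σ²)) = 0.61 ⇒ Δx = σ·√(−2 ln 0.61) = 9.592 × 0.9943 = 9.537 m.
Width = 2Δx = 19.1 m.

19.1 m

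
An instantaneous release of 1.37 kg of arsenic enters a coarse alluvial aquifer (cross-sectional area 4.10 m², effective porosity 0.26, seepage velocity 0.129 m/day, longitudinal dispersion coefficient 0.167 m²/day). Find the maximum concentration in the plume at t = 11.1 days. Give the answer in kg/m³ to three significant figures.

0.266 kg/m³

The peak of an instantaneous 1D plume sits at x = vt; there the Gaussian factor is 1 and C_max = M/(n_e·A·√(4πDt)), where n_e·A is the pore area the mass is dissolved in.
√(4πDt) = √(4π × 0.167 × 11.1) = 4.826 m, so C_max = 1.37/(0.26 × 4.10 × 4.826) = 0.266 kg/m³.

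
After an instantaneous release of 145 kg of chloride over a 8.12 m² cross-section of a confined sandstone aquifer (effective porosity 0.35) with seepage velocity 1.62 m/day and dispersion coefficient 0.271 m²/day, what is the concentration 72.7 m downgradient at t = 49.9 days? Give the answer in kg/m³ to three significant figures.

For an instantaneous plane source, C(x,t) = M/(n_e·A·√(4πDt)) · exp(−(x−vt)²/(4Dt)), with n_e·A the pore (flow) area.
Plume center vt = 1.62 × 49.9 = 80.838 m, so the well at 72.7 m is 8.138 m upgradient of the peak.
√(4πDt) = 13.04 m, giving peak height M/(n_e·A·√(4πDt)) = 145/(0.35 × 8.12 × 13.04) = 3.913 kg/m³.
(x−vt)²/(4Dt) = (-8.138)²/(4 × 0.271 × 49.9) = 1.224; exp(−1.224) = 0.2941.
C = 3.913 × 0.2941 = 1.15 kg/m³.

1.15 kg/m³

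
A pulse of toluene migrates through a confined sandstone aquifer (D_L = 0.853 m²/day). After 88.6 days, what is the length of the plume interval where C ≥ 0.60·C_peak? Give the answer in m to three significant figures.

24.9 m

The plume is Gaussian with σ = √(2Dt) = √(2 × 0.853 × 88.6) = 12.29 m.
C/C_peak = exp(−Δx²/(2σ²)) = 0.60 ⇒ Δx = σ·√(−2 ln 0.60) = 12.29 × 1.011 = 12.43 m.
Width = 2Δx = 24.9 m.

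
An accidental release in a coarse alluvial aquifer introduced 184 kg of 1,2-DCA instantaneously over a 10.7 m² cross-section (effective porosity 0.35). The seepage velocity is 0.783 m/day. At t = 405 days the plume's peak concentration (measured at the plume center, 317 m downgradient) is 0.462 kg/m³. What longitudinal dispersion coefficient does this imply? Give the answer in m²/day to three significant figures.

2.22 m²/day

At the plume center C_max = M/(n_e·A·√(4πDt)), so D = M²/(4πt·(n_e·A·C_max)²).
n_e·A·C_max = 0.35 × 10.7 × 0.462 = 1.730 kg/m.
D = 184²/(4π × 405 × 1.730²) = 2.22 m²/day.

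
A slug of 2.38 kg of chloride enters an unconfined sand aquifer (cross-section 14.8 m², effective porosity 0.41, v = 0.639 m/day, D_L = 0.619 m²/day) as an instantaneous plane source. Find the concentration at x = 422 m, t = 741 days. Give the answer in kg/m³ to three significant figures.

For an instantaneous plane source, C(x,t) = M/(n_e·A·√(4πDt)) · exp(−(x−vt)²/(4Dt)), with n_e·A the pore (flow) area.
Plume center vt = 0.639 × 741 = 473.499 m, so the well at 422 m is 51.499 m upgradient of the peak.
√(4πDt) = 75.92 m, giving peak height M/(n_e·A·√(4πDt)) = 2.38/(0.41 × 14.8 × 75.92) = 0.005166 kg/m³.
(x−vt)²/(4Dt) = (-51.499)²/(4 × 0.619 × 741) = 1.446; exp(−1.446) = 0.2355.
C = 0.005166 × 0.2355 = 0.00122 kg/m³.

0.00122 kg/m³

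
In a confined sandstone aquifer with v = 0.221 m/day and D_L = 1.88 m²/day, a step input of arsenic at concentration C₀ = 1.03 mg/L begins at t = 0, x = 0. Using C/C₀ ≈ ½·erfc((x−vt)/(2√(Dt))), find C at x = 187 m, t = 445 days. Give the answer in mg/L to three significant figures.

0.0156 mg/L

For a continuous step input, C/C₀ ≈ ½·erfc((x−vt)/(2√(Dt))).
vt = 0.221 × 445 = 98.345 m and 2√(Dt) = 2√(1.88 × 445) = 57.85 m.
Argument (x−vt)/(2√(Dt)) = (187 − 98.345)/57.85 = 1.532; ½·erfc(1.532) = 0.01513.
C = 1.03 × 0.01513 = 0.0156 mg/L.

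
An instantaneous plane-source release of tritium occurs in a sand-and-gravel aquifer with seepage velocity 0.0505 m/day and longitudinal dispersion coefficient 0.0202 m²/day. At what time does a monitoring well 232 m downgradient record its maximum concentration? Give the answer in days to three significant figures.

4590 days

For the 1D instantaneous-source solution, setting ∂C/∂t = 0 at fixed x gives v²t² + 2Dt − x² = 0, so t = (√(D² + v²x²) − D)/v².
√(D² + v²x²) = √(0.0202² + 0.0505² × 232²) = 11.72; v² = 0.00255025.
t = (11.72 − 0.0202)/0.00255025 = 4590 days (vs. the pure-advection estimate x/v = 4590 d).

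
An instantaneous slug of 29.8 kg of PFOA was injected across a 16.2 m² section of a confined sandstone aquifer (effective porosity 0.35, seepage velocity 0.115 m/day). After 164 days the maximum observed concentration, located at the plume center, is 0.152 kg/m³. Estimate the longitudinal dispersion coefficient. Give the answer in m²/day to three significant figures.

0.580 m²/day

At the plume center C_max = M/(n_e·A·√(4πDt)), so D = M²/(4πt·(n_e·A·C_max)²).
n_e·A·C_max = 0.35 × 16.2 × 0.152 = 0.8618 kg/m.
D = 29.8²/(4π × 164 × 0.8618²) = 0.580 m²/day.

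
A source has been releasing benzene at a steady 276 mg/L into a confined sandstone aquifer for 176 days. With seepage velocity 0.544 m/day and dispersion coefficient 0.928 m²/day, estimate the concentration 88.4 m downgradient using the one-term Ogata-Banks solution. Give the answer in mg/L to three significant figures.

For a continuous step input, C/C₀ ≈ ½·erfc((x−vt)/(2√(Dt))).
vt = 0.544 × 176 = 95.744 m and 2√(Dt) = 2√(0.928 × 176) = 25.56 m.
Argument (x−vt)/(2√(Dt)) = (88.4 − 95.744)/25.56 = -0.2873; ½·erfc(-0.2873) = 0.6577.
C = 276 × 0.6577 = 182 mg/L.

182 mg/L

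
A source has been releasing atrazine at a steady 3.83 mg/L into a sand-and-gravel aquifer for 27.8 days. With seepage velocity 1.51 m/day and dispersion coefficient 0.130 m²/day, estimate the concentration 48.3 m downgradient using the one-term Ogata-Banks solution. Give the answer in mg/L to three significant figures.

For a continuous step input, C/C₀ ≈ ½·erfc((x−vt)/(2√(Dt))).
vt = 1.51 × 27.8 = 41.978 m and 2√(Dt) = 2√(0.130 × 27.8) = 3.802 m.
Argument (x−vt)/(2√(Dt)) = (48.3 − 41.978)/3.802 = 1.663; ½·erfc(1.663) = 0.009340.
C = 3.83 × 0.009340 = 0.0358 mg/L.

0.0358 mg/L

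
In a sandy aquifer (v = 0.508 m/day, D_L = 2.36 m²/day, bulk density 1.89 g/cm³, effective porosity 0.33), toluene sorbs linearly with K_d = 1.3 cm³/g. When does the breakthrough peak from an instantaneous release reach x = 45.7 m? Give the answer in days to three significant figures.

Retardation factor R = 1 + ρ_b·K_d/n = 1 + 1.89 × 1.3/0.33 = 8.445.
Sorption retards both mechanisms: v_R = v/R = 0.06015 m/day, D_R = D/R = 0.2795 m²/day.
Peak time from v_R²t² + 2D_R t − x² = 0: t = (√(D_R² + v_R²x²) − D_R)/v_R².
√(D_R² + v_R²x²) = √(0.2795² + 0.06015² × 45.7²) = 2.763; v_R² = 0.003618.
t = (2.763 − 0.2795)/0.003618 = 686 days.

686 days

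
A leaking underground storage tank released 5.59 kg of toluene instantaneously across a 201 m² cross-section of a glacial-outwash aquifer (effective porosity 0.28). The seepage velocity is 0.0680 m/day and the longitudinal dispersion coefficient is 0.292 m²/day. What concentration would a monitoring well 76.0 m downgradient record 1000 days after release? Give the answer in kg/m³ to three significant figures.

For an instantaneous plane source, C(x,t) = M/(n_e·A·√(4πDt)) · exp(−(x−vt)²/(4Dt)), with n_e·A the pore (flow) area.
Plume center vt = 0.0680 × 1000 = 68 m, so the well at 76.0 m is 8 m downgradient of the peak.
√(4πDt) = 60.58 m, giving peak height M/(n_e·A·√(4πDt)) = 5.59/(0.28 × 201 × 60.58) = 0.001640 kg/m³.
(x−vt)²/(4Dt) = (8)²/(4 × 0.292 × 1000) = 0.05479; exp(−0.05479) = 0.9467.
C = 0.001640 × 0.9467 = 0.00155 kg/m³.

0.00155 kg/m³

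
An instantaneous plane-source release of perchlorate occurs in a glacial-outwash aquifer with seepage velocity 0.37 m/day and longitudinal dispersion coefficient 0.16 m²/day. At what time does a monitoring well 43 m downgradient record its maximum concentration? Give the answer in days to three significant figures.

For the 1D instantaneous-source solution, setting ∂C/∂t = 0 at fixed x gives v²t² + 2Dt − x² = 0, so t = (√(D² + v²x²) − D)/v².
√(D² + v²x²) = √(0.16² + 0.37² × 43²) = 15.91; v² = 0.1369.
t = (15.91 − 0.16)/0.1369 = 115 days (vs. the pure-advection estimate x/v = 116 d).

115 days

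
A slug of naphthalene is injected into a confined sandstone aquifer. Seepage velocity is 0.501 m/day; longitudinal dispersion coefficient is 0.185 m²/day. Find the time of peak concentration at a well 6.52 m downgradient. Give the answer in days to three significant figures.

For the 1D instantaneous-source solution, setting ∂C/∂t = 0 at fixed x gives v²t² + 2Dt − x² = 0, so t = (√(D² + v²x²) − D)/v².
√(D² + v²x²) = √(0.185² + 0.501² × 6.52²) = 3.272; v² = 0.251001.
t = (3.272 − 0.185)/0.251001 = 12.3 days (vs. the pure-advection estimate x/v = 13.0 d).

12.3 days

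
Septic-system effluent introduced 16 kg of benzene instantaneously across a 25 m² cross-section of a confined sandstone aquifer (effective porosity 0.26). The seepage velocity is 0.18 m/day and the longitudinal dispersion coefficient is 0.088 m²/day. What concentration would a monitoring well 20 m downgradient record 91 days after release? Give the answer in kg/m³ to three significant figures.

For an instantaneous plane source, C(x,t) = M/(n_e·A·√(4πDt)) · exp(−(x−vt)²/(4Dt)), with n_e·A the pore (flow) area.
Plume center vt = 0.18 × 91 = 16.38 m, so the well at 20 m is 3.62 m downgradient of the peak.
√(4πDt) = 10.03 m, giving peak height M/(n_e·A·√(4πDt)) = 16/(0.26 × 25 × 10.03) = 0.2454 kg/m³.
(x−vt)²/(4Dt) = (3.62)²/(4 × 0.088 × 91) = 0.4091; exp(−0.4091) = 0.6642.
C = 0.2454 × 0.6642 = 0.163 kg/m³.

0.163 kg/m³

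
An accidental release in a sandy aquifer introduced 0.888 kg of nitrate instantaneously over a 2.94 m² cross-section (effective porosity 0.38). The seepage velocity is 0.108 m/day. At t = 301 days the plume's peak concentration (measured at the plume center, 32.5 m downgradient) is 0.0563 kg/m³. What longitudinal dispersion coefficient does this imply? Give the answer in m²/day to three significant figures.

0.0527 m²/day

At the plume center C_max = M/(n_e·A·√(4πDt)), so D = M²/(4πt·(n_e·A·C_max)²).
n_e·A·C_max = 0.38 × 2.94 × 0.0563 = 0.06290 kg/m.
D = 0.888²/(4π × 301 × 0.06290²) = 0.0527 m²/day.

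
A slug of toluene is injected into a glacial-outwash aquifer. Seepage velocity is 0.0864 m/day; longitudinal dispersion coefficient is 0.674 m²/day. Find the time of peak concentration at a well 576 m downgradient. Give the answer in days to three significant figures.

For the 1D instantaneous-source solution, setting ∂C/∂t = 0 at fixed x gives v²t² + 2Dt − x² = 0, so t = (√(D² + v²x²) − D)/v².
√(D² + v²x²) = √(0.674² + 0.0864² × 576²) = 49.77; v² = 0.00746496.
t = (49.77 − 0.674)/0.00746496 = 6580 days (vs. the pure-advection estimate x/v = 6670 d).

6580 days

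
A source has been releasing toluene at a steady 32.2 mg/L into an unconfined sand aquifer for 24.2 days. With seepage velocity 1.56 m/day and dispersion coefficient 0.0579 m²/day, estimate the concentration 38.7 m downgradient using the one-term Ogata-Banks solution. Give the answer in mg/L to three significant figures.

9.20 mg/L

For a continuous step input, C/C₀ ≈ ½·erfc((x−vt)/(2√(Dt))).
vt = 1.56 × 24.2 = 37.752 m and 2√(Dt) = 2√(0.0579 × 24.2) = 2.367 m.
Argument (x−vt)/(2√(Dt)) = (38.7 − 37.752)/2.367 = 0.4005; ½·erfc(0.4005) = 0.2856.
C = 32.2 × 0.2856 = 9.20 mg/L.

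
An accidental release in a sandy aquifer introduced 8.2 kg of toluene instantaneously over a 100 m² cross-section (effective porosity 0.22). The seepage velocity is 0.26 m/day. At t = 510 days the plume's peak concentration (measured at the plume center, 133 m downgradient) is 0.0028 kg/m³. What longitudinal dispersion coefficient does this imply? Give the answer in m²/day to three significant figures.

At the plume center C_max = M/(n_e·A·√(4πDt)), so D = M²/(4πt·(n_e·A·C_max)²).
n_e·A·C_max = 0.22 × 100 × 0.0028 = 0.06160 kg/m.
D = 8.2²/(4π × 510 × 0.06160²) = 2.76 m²/day.

2.76 m²/day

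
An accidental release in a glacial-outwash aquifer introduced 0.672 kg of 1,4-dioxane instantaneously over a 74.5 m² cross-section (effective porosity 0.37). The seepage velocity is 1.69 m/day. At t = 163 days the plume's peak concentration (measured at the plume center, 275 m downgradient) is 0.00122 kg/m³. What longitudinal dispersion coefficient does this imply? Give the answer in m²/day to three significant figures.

At the plume center C_max = M/(n_e·A·√(4πDt)), so D = M²/(4πt·(n_e·A·C_max)²).
n_e·A·C_max = 0.37 × 74.5 × 0.00122 = 0.03363 kg/m.
D = 0.672²/(4π × 163 × 0.03363²) = 0.195 m²/day.

0.195 m²/day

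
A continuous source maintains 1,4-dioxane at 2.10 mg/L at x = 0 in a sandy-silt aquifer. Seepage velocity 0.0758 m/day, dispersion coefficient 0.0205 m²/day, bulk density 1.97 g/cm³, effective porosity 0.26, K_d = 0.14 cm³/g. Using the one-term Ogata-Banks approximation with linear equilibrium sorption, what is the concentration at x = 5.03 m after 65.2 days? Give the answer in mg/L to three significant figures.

Retardation factor R = 1 + ρ_b·K_d/n = 1 + 1.97 × 0.14/0.26 = 2.061.
Sorption retards both mechanisms: v_R = v/R = 0.03678 m/day, D_R = D/R = 0.009947 m²/day.
v_R·t = 0.03678 × 65.2 = 2.398056 m; 2√(D_R t) = 1.611 m; argument = (5.03 − 2.398056)/1.611 = 1.634.
C = C₀ × ½·erfc(1.634) = 2.10 × 0.01042 = 0.0219 mg/L.

0.0219 mg/L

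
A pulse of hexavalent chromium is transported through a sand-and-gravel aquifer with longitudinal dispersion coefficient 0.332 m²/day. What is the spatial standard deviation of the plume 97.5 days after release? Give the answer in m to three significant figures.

Dispersive spreading gives a Gaussian with σ² = 2Dt; advection only shifts the center.
σ = √(2 × 0.332 × 97.5) = 8.05 m.

8.05 m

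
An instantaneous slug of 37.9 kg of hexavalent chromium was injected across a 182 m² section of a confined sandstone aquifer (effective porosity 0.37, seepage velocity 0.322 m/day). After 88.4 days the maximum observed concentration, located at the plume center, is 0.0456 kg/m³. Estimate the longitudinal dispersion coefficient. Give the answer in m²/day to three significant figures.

0.137 m²/day

At the plume center C_max = M/(n_e·A·√(4πDt)), so D = M²/(4πt·(n_e·A·C_max)²).
n_e·A·C_max = 0.37 × 182 × 0.0456 = 3.071 kg/m.
D = 37.9²/(4π × 88.4 × 3.071²) = 0.137 m²/day.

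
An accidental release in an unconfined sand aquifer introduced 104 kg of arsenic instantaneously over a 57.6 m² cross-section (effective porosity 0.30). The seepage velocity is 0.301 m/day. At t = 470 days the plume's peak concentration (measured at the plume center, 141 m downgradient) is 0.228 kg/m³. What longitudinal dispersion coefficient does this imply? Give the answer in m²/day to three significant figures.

At the plume center C_max = M/(n_e·A·√(4πDt)), so D = M²/(4πt·(n_e·A·C_max)²).
n_e·A·C_max = 0.30 × 57.6 × 0.228 = 3.940 kg/m.
D = 104²/(4π × 470 × 3.940²) = 0.118 m²/day.

0.118 m²/day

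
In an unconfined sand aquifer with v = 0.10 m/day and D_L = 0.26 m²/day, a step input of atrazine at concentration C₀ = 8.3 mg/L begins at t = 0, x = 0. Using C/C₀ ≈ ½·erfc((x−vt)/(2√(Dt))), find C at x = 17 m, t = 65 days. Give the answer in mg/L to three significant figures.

For a continuous step input, C/C₀ ≈ ½·erfc((x−vt)/(2√(Dt))).
vt = 0.10 × 65 = 6.5 m and 2√(Dt) = 2√(0.26 × 65) = 8.222 m.
Argument (x−vt)/(2√(Dt)) = (17 − 6.5)/8.222 = 1.277; ½·erfc(1.277) = 0.03546.
C = 8.3 × 0.03546 = 0.294 mg/L.

0.294 mg/L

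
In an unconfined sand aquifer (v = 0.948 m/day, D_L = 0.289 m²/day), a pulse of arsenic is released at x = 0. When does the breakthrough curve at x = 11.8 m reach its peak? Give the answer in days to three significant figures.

For the 1D instantaneous-source solution, setting ∂C/∂t = 0 at fixed x gives v²t² + 2Dt − x² = 0, so t = (√(D² + v²x²) − D)/v².
√(D² + v²x²) = √(0.289² + 0.948² × 11.8²) = 11.19; v² = 0.898704.
t = (11.19 − 0.289)/0.898704 = 12.1 days (vs. the pure-advection estimate x/v = 12.4 d).

12.1 days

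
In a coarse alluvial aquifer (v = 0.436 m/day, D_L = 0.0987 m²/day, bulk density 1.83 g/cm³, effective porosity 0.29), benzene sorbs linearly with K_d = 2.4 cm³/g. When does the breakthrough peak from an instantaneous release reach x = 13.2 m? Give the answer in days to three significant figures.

480 days

Retardation factor R = 1 + ρ_b·K_d/n = 1 + 1.83 × 2.4/0.29 = 16.14.
Sorption retards both mechanisms: v_R = v/R = 0.02701 m/day, D_R = D/R = 0.006115 m²/day.
Peak time from v_R²t² + 2D_R t − x² = 0: t = (√(D_R² + v_R²x²) − D_R)/v_R².
√(D_R² + v_R²x²) = √(0.006115² + 0.02701² × 13.2²) = 0.3566; v_R² = 0.0007295.
t = (0.3566 − 0.006115)/0.0007295 = 480 days.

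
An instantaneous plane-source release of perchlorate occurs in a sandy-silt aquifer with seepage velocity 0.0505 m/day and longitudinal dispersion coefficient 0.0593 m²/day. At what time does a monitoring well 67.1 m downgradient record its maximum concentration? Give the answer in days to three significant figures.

1310 days

For the 1D instantaneous-source solution, setting ∂C/∂t = 0 at fixed x gives v²t² + 2Dt − x² = 0, so t = (√(D² + v²x²) − D)/v².
√(D² + v²x²) = √(0.0593² + 0.0505² × 67.1²) = 3.389; v² = 0.00255025.
t = (3.389 − 0.0593)/0.00255025 = 1310 days (vs. the pure-advection estimate x/v = 1330 d).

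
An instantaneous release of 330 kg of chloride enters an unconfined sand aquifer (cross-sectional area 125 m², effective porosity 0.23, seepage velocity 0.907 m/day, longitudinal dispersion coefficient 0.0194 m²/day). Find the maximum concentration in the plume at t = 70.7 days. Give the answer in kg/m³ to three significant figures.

The peak of an instantaneous 1D plume sits at x = vt; there the Gaussian factor is 1 and C_max = M/(n_e·A·√(4πDt)), where n_e·A is the pore area the mass is dissolved in.
√(4πDt) = √(4π × 0.0194 × 70.7) = 4.152 m, so C_max = 330/(0.23 × 125 × 4.152) = 2.76 kg/m³.

2.76 kg/m³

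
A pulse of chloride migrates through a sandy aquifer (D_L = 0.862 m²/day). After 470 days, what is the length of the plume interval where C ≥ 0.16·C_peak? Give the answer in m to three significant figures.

The plume is Gaussian with σ = √(2Dt) = √(2 × 0.862 × 470) = 28.47 m.
C/C_peak = exp(−Δx²/(2σ²)) = 0.16 ⇒ Δx = σ·√(−2 ln 0.16) = 28.47 × 1.914 = 54.49 m.
Width = 2Δx = 109 m.

109 m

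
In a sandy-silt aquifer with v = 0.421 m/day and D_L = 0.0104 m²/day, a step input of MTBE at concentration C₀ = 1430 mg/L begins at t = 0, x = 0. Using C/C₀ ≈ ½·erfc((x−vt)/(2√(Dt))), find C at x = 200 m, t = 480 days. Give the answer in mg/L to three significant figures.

1070 mg/L

For a continuous step input, C/C₀ ≈ ½·erfc((x−vt)/(2√(Dt))).
vt = 0.421 × 480 = 202.08 m and 2√(Dt) = 2√(0.0104 × 480) = 4.469 m.
Argument (x−vt)/(2√(Dt)) = (200 − 202.08)/4.469 = -0.4654; ½·erfc(-0.4654) = 0.7448.
C = 1430 × 0.7448 = 1070 mg/L.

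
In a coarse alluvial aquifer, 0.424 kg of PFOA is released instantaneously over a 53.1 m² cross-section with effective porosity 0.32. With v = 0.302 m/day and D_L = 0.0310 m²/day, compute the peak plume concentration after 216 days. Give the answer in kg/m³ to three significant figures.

0.00272 kg/m³

The peak of an instantaneous 1D plume sits at x = vt; there the Gaussian factor is 1 and C_max = M/(n_e·A·√(4πDt)), where n_e·A is the pore area the mass is dissolved in.
√(4πDt) = √(4π × 0.0310 × 216) = 9.173 m, so C_max = 0.424/(0.32 × 53.1 × 9.173) = 0.00272 kg/m³.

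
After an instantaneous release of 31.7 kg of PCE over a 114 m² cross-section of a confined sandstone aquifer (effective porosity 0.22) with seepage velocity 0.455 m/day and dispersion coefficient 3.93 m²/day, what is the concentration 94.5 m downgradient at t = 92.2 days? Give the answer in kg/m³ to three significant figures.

0.00279 kg/m³

For an instantaneous plane source, C(x,t) = M/(n_e·A·√(4πDt)) · exp(−(x−vt)²/(4Dt)), with n_e·A the pore (flow) area.
Plume center vt = 0.455 × 92.2 = 41.951 m, so the well at 94.5 m is 52.549 m downgradient of the peak.
√(4πDt) = 67.48 m, giving peak height M/(n_e·A·√(4πDt)) = 31.7/(0.22 × 114 × 67.48) = 0.01873 kg/m³.
(x−vt)²/(4Dt) = (52.549)²/(4 × 3.93 × 92.2) = 1.905; exp(−1.905) = 0.1488.
C = 0.01873 × 0.1488 = 0.00279 kg/m³.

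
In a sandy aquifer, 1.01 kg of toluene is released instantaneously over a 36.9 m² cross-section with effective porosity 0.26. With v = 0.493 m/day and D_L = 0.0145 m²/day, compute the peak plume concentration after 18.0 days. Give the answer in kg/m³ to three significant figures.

0.0581 kg/m³

The peak of an instantaneous 1D plume sits at x = vt; there the Gaussian factor is 1 and C_max = M/(n_e·A·√(4πDt)), where n_e·A is the pore area the mass is dissolved in.
√(4πDt) = √(4π × 0.0145 × 18.0) = 1.811 m, so C_max = 1.01/(0.26 × 36.9 × 1.811) = 0.0581 kg/m³.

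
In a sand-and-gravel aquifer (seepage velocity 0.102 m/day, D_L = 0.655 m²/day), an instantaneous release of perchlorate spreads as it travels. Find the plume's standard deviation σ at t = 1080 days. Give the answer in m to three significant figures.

Dispersive spreading gives a Gaussian with σ² = 2Dt; advection only shifts the center.
σ = √(2 × 0.655 × 1080) = 37.6 m.

37.6 m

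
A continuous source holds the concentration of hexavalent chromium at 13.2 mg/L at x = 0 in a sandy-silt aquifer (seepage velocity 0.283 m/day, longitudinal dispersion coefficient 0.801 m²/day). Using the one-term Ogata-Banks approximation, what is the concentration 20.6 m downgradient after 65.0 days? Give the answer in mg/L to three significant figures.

5.47 mg/L

For a continuous step input, C/C₀ ≈ ½·erfc((x−vt)/(2√(Dt))).
vt = 0.283 × 65.0 = 18.395 m and 2√(Dt) = 2√(0.801 × 65.0) = 14.43 m.
Argument (x−vt)/(2√(Dt)) = (20.6 − 18.395)/14.43 = 0.1528; ½·erfc(0.1528) = 0.4145.
C = 13.2 × 0.4145 = 5.47 mg/L.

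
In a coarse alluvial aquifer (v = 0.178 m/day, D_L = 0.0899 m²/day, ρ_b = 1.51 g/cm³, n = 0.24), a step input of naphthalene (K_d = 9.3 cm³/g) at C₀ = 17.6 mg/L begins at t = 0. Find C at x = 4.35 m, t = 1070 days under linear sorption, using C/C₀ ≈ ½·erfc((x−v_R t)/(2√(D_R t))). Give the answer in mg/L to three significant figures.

4.60 mg/L

Retardation factor R = 1 + ρ_b·K_d/n = 1 + 1.51 × 9.3/0.24 = 59.51.
Sorption retards both mechanisms: v_R = v/R = 0.002991 m/day, D_R = D/R = 0.001511 m²/day.
v_R·t = 0.002991 × 1070 = 3.20037 m; 2√(D_R t) = 2.543 m; argument = (4.35 − 3.20037)/2.543 = 0.4521.
C = C₀ × ½·erfc(0.4521) = 17.6 × 0.2613 = 4.60 mg/L.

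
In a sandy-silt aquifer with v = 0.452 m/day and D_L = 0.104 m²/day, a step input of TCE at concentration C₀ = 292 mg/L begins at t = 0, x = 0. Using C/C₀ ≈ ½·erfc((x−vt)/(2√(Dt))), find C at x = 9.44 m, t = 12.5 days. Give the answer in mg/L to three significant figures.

For a continuous step input, C/C₀ ≈ ½·erfc((x−vt)/(2√(Dt))).
vt = 0.452 × 12.5 = 5.65 m and 2√(Dt) = 2√(0.104 × 12.5) = 2.280 m.
Argument (x−vt)/(2√(Dt)) = (9.44 − 5.65)/2.280 = 1.662; ½·erfc(1.662) = 0.009376.
C = 292 × 0.009376 = 2.74 mg/L.

2.74 mg/L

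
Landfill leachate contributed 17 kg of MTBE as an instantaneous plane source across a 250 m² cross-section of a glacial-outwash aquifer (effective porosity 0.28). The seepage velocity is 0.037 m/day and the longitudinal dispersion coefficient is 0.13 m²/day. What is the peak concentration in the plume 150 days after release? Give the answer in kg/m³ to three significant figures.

The peak of an instantaneous 1D plume sits at x = vt; there the Gaussian factor is 1 and C_max = M/(n_e·A·√(4πDt)), where n_e·A is the pore area the mass is dissolved in.
√(4πDt) = √(4π × 0.13 × 150) = 15.65 m, so C_max = 17/(0.28 × 250 × 15.65) = 0.0155 kg/m³.

0.0155 kg/m³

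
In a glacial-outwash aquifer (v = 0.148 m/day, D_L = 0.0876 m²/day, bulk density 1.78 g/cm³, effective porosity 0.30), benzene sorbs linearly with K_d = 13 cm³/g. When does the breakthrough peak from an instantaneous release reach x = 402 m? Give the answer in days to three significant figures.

212000 days

Retardation factor R = 1 + ρ_b·K_d/n = 1 + 1.78 × 13/0.30 = 78.13.
Sorption retards both mechanisms: v_R = v/R = 0.001894 m/day, D_R = D/R = 0.001121 m²/day.
Peak time from v_R²t² + 2D_R t − x² = 0: t = (√(D_R² + v_R²x²) − D_R)/v_R².
√(D_R² + v_R²x²) = √(0.001121² + 0.001894² × 402²) = 0.7614; v_R² = 3.587e-06.
t = (0.7614 − 0.001121)/3.587e-06 = 212000 days.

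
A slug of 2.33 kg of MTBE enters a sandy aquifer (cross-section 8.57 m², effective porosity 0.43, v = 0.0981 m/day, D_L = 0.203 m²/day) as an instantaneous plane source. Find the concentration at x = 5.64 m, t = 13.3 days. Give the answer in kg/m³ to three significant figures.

For an instantaneous plane source, C(x,t) = M/(n_e·A·√(4πDt)) · exp(−(x−vt)²/(4Dt)), with n_e·A the pore (flow) area.
Plume center vt = 0.0981 × 13.3 = 1.30473 m, so the well at 5.64 m is 4.33527 m downgradient of the peak.
√(4πDt) = 5.825 m, giving peak height M/(n_e·A·√(4πDt)) = 2.33/(0.43 × 8.57 × 5.825) = 0.1085 kg/m³.
(x−vt)²/(4Dt) = (4.33527)²/(4 × 0.203 × 13.3) = 1.740; exp(−1.740) = 0.1755.
C = 0.1085 × 0.1755 = 0.0190 kg/m³.

0.0190 kg/m³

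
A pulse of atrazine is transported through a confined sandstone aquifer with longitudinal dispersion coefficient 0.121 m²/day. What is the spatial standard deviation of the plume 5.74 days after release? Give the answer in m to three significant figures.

Dispersive spreading gives a Gaussian with σ² = 2Dt; advection only shifts the center.
σ = √(2 × 0.121 × 5.74) = 1.18 m.

1.18 m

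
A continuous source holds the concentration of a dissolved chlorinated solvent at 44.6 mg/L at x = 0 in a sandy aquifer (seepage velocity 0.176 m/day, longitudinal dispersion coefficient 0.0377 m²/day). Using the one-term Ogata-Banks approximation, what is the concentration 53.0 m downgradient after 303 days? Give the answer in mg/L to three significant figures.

For a continuous step input, C/C₀ ≈ ½·erfc((x−vt)/(2√(Dt))).
vt = 0.176 × 303 = 53.328 m and 2√(Dt) = 2√(0.0377 × 303) = 6.760 m.
Argument (x−vt)/(2√(Dt)) = (53.0 − 53.328)/6.760 = -0.04852; ½·erfc(-0.04852) = 0.5274.
C = 44.6 × 0.5274 = 23.5 mg/L.

23.5 mg/L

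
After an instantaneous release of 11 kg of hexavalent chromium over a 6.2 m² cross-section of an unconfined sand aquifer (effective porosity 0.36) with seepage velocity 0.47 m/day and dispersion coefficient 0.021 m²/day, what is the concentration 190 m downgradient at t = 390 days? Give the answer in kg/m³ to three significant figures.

For an instantaneous plane source, C(x,t) = M/(n_e·A·√(4πDt)) · exp(−(x−vt)²/(4Dt)), with n_e·A the pore (flow) area.
Plume center vt = 0.47 × 390 = 183.3 m, so the well at 190 m is 6.7 m downgradient of the peak.
√(4πDt) = 10.14 m, giving peak height M/(n_e·A·√(4πDt)) = 11/(0.36 × 6.2 × 10.14) = 0.4860 kg/m³.
(x−vt)²/(4Dt) = (6.7)²/(4 × 0.021 × 390) = 1.370; exp(−1.370) = 0.2541.
C = 0.4860 × 0.2541 = 0.123 kg/m³.

0.123 kg/m³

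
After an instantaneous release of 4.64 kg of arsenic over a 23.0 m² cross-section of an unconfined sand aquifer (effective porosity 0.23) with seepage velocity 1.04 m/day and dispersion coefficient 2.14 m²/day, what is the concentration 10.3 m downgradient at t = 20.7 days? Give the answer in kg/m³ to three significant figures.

0.0183 kg/m³

For an instantaneous plane source, C(x,t) = M/(n_e·A·√(4πDt)) · exp(−(x−vt)²/(4Dt)), with n_e·A the pore (flow) area.
Plume center vt = 1.04 × 20.7 = 21.528 m, so the well at 10.3 m is 11.228 m upgradient of the peak.
√(4πDt) = 23.59 m, giving peak height M/(n_e·A·√(4πDt)) = 4.64/(0.23 × 23.0 × 23.59) = 0.03718 kg/m³.
(x−vt)²/(4Dt) = (-11.228)²/(4 × 2.14 × 20.7) = 0.7115; exp(−0.7115) = 0.4909.
C = 0.03718 × 0.4909 = 0.0183 kg/m³.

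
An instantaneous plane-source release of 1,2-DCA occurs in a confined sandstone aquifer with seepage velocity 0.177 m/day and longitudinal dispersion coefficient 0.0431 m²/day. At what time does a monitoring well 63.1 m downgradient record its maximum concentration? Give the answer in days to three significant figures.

355 days

For the 1D instantaneous-source solution, setting ∂C/∂t = 0 at fixed x gives v²t² + 2Dt − x² = 0, so t = (√(D² + v²x²) − D)/v².
√(D² + v²x²) = √(0.0431² + 0.177² × 63.1²) = 11.17; v² = 0.031329.
t = (11.17 − 0.0431)/0.031329 = 355 days (vs. the pure-advection estimate x/v = 356 d).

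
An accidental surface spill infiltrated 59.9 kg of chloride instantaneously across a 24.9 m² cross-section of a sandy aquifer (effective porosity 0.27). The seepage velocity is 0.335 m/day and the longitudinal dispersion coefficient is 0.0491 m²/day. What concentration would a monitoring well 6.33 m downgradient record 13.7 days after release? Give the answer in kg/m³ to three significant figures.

For an instantaneous plane source, C(x,t) = M/(n_e·A·√(4πDt)) · exp(−(x−vt)²/(4Dt)), with n_e·A the pore (flow) area.
Plume center vt = 0.335 × 13.7 = 4.5895 m, so the well at 6.33 m is 1.7405 m downgradient of the peak.
√(4πDt) = 2.907 m, giving peak height M/(n_e·A·√(4πDt)) = 59.9/(0.27 × 24.9 × 2.907) = 3.065 kg/m³.
(x−vt)²/(4Dt) = (1.7405)²/(4 × 0.0491 × 13.7) = 1.126; exp(−1.126) = 0.3243.
C = 3.065 × 0.3243 = 0.994 kg/m³.

0.994 kg/m³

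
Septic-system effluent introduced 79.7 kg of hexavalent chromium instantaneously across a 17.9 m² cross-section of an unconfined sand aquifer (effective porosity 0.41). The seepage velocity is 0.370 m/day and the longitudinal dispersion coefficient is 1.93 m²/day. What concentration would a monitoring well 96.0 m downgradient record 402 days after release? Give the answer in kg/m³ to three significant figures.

0.0449 kg/m³

For an instantaneous plane source, C(x,t) = M/(n_e·A·√(4πDt)) · exp(−(x−vt)²/(4Dt)), with n_e·A the pore (flow) area.
Plume center vt = 0.370 × 402 = 148.74 m, so the well at 96.0 m is 52.74 m upgradient of the peak.
√(4πDt) = 98.74 m, giving peak height M/(n_e·A·√(4πDt)) = 79.7/(0.41 × 17.9 × 98.74) = 0.1100 kg/m³.
(x−vt)²/(4Dt) = (-52.74)²/(4 × 1.93 × 402) = 0.8963; exp(−0.8963) = 0.4081.
C = 0.1100 × 0.4081 = 0.0449 kg/m³.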